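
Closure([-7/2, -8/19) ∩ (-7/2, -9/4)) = [-7/2, -9/4]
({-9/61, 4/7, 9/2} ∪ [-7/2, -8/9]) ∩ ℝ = [-7/2, -8/9] ∪ {-9/61, 4/7, 9/2}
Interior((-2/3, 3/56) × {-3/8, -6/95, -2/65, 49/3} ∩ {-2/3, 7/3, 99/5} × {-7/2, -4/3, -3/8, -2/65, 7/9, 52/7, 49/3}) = ∅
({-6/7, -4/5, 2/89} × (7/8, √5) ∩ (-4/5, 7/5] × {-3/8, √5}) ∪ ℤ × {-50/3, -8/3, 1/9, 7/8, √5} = ℤ × {-50/3, -8/3, 1/9, 7/8, √5}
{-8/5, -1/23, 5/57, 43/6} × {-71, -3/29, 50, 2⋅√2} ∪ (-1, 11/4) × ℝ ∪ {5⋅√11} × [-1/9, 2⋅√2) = ((-1, 11/4) × ℝ) ∪ ({-8/5, -1/23, 5/57, 43/6} × {-71, -3/29, 50, 2⋅√2}) ∪ ({5⋅√11} × [-1/9, 2⋅√2))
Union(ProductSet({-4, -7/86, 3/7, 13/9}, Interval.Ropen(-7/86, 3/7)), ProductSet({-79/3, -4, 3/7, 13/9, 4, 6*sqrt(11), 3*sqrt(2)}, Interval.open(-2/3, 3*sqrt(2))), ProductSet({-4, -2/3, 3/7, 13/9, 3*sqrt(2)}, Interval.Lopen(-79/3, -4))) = Union(ProductSet({-4, -7/86, 3/7, 13/9}, Interval.Ropen(-7/86, 3/7)), ProductSet({-4, -2/3, 3/7, 13/9, 3*sqrt(2)}, Interval.Lopen(-79/3, -4)), ProductSet({-79/3, -4, 3/7, 13/9, 4, 6*sqrt(11), 3*sqrt(2)}, Interval.open(-2/3, 3*sqrt(2))))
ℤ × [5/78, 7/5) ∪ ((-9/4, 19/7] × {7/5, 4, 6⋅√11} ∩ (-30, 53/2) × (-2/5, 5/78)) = ℤ × [5/78, 7/5)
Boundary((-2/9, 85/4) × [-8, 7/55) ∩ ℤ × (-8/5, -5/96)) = {0, 1, …, 21} × [-8/5, -5/96]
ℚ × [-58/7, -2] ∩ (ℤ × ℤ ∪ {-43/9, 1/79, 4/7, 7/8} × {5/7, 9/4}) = ℤ × {-8, -7, …, -2}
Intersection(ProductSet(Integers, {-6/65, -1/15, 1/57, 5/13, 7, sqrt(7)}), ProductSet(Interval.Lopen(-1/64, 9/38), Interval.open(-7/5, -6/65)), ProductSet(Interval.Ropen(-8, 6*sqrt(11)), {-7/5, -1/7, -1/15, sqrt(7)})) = EmptySet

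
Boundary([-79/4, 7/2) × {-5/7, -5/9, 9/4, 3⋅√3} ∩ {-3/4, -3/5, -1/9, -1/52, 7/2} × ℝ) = {-3/4, -3/5, -1/9, -1/52} × {-5/7, -5/9, 9/4, 3⋅√3}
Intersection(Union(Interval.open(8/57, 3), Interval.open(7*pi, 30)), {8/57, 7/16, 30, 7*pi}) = {7/16}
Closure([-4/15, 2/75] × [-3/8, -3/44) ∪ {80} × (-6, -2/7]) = ({80} × [-6, -2/7]) ∪ ([-4/15, 2/75] × [-3/8, -3/44])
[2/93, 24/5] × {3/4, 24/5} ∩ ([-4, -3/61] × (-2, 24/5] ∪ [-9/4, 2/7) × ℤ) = ∅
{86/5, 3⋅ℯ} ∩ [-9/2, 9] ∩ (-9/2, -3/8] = ∅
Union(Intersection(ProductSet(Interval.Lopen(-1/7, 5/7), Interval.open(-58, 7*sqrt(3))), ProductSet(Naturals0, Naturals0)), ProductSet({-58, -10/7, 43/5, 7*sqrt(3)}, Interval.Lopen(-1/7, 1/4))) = Union(ProductSet({-58, -10/7, 43/5, 7*sqrt(3)}, Interval.Lopen(-1/7, 1/4)), ProductSet(Range(0, 1, 1), Range(0, 13, 1)))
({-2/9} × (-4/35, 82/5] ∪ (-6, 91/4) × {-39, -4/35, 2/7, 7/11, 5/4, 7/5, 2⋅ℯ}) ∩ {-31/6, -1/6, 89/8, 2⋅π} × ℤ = {-31/6, -1/6, 89/8, 2⋅π} × {-39}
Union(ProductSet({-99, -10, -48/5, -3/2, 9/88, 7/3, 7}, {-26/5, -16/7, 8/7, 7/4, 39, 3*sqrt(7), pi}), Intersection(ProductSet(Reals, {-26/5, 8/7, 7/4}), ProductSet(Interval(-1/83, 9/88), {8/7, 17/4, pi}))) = Union(ProductSet({-99, -10, -48/5, -3/2, 9/88, 7/3, 7}, {-26/5, -16/7, 8/7, 7/4, 39, 3*sqrt(7), pi}), ProductSet(Interval(-1/83, 9/88), {8/7}))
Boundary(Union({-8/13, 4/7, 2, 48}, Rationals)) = Reals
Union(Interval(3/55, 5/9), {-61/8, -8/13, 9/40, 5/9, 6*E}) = Union({-61/8, -8/13, 6*E}, Interval(3/55, 5/9))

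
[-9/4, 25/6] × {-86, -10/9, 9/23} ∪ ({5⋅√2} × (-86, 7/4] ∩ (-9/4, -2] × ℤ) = [-9/4, 25/6] × {-86, -10/9, 9/23}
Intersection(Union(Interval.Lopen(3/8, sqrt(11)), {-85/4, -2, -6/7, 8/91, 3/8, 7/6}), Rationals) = Union({-85/4, -2, -6/7, 8/91}, Intersection(Interval(3/8, sqrt(11)), Rationals))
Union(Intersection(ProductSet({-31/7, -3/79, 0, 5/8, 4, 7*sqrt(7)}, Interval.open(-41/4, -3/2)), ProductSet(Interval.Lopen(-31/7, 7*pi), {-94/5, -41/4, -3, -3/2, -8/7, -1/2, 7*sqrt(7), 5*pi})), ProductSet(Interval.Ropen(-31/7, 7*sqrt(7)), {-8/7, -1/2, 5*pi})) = Union(ProductSet({-3/79, 0, 5/8, 4, 7*sqrt(7)}, {-3}), ProductSet(Interval.Ropen(-31/7, 7*sqrt(7)), {-8/7, -1/2, 5*pi}))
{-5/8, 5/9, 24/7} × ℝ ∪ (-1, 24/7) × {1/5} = ({-5/8, 5/9, 24/7} × ℝ) ∪ ((-1, 24/7) × {1/5})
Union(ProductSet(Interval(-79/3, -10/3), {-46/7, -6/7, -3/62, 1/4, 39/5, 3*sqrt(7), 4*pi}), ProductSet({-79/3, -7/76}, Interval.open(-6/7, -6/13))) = Union(ProductSet({-79/3, -7/76}, Interval.open(-6/7, -6/13)), ProductSet(Interval(-79/3, -10/3), {-46/7, -6/7, -3/62, 1/4, 39/5, 3*sqrt(7), 4*pi}))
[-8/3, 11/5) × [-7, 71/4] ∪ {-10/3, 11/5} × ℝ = ({-10/3, 11/5} × ℝ) ∪ ([-8/3, 11/5) × [-7, 71/4])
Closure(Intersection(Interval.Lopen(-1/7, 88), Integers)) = Range(0, 89, 1)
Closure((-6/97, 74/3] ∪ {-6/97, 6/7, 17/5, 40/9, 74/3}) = [-6/97, 74/3]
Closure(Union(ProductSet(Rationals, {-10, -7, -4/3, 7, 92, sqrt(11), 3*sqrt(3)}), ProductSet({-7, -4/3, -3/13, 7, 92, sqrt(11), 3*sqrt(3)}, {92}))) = ProductSet(Reals, {-10, -7, -4/3, 7, 92, sqrt(11), 3*sqrt(3)})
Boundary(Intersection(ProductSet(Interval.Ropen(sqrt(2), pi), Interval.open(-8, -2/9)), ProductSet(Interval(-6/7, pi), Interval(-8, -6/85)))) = Union(ProductSet({sqrt(2), pi}, Interval(-8, -2/9)), ProductSet(Interval(sqrt(2), pi), {-8, -2/9}))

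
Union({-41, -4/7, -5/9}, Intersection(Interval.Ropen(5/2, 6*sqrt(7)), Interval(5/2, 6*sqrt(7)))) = Union({-41, -4/7, -5/9}, Interval.Ropen(5/2, 6*sqrt(7)))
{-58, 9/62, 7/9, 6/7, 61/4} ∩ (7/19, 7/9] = {7/9}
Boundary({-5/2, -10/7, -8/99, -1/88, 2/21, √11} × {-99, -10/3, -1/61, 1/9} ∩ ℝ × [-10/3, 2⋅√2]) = {-5/2, -10/7, -8/99, -1/88, 2/21, √11} × {-10/3, -1/61, 1/9}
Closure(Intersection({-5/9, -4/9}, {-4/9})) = {-4/9}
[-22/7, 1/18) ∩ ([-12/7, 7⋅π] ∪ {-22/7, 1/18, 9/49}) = {-22/7} ∪ [-12/7, 1/18)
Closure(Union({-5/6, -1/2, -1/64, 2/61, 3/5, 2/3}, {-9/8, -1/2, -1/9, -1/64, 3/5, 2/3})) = {-9/8, -5/6, -1/2, -1/9, -1/64, 2/61, 3/5, 2/3}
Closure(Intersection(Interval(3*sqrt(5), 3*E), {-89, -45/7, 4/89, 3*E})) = {3*E}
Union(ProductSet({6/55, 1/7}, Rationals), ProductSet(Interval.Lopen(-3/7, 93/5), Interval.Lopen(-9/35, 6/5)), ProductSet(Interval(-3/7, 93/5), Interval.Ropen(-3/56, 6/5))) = Union(ProductSet({6/55, 1/7}, Rationals), ProductSet(Interval(-3/7, 93/5), Interval.Ropen(-3/56, 6/5)), ProductSet(Interval.Lopen(-3/7, 93/5), Interval.Lopen(-9/35, 6/5)))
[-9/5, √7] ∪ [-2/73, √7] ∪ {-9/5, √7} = [-9/5, √7]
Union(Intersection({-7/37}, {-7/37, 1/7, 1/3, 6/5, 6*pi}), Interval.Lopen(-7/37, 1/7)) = Interval(-7/37, 1/7)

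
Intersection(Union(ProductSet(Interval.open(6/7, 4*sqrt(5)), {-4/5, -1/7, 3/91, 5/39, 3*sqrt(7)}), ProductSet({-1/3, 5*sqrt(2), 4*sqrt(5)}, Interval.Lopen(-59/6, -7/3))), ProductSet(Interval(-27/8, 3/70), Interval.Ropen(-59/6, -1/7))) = ProductSet({-1/3}, Interval.Lopen(-59/6, -7/3))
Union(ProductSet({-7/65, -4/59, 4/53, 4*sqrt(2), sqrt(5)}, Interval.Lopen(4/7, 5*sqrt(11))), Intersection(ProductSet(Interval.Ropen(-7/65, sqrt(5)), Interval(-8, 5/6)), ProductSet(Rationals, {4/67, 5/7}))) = Union(ProductSet({-7/65, -4/59, 4/53, 4*sqrt(2), sqrt(5)}, Interval.Lopen(4/7, 5*sqrt(11))), ProductSet(Intersection(Interval.Ropen(-7/65, sqrt(5)), Rationals), {4/67, 5/7}))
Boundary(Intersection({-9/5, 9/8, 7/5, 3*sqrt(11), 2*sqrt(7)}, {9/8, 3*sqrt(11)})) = {9/8, 3*sqrt(11)}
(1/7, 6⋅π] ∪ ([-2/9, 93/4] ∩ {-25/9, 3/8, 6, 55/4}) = (1/7, 6⋅π]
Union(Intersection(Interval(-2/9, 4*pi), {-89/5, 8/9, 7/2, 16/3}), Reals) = Reals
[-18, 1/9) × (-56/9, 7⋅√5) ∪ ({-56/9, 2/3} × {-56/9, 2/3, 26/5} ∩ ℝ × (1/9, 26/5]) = ({-56/9, 2/3} × {2/3, 26/5}) ∪ ([-18, 1/9) × (-56/9, 7⋅√5))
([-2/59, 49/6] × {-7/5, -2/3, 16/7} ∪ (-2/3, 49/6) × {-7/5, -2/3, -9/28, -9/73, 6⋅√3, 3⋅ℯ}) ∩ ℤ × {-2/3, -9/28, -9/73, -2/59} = {0, 1, …, 8} × {-2/3, -9/28, -9/73}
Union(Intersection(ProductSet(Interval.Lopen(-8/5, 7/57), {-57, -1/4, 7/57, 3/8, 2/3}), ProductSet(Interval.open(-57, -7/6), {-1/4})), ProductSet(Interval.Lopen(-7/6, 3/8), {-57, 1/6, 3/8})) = Union(ProductSet(Interval.open(-8/5, -7/6), {-1/4}), ProductSet(Interval.Lopen(-7/6, 3/8), {-57, 1/6, 3/8}))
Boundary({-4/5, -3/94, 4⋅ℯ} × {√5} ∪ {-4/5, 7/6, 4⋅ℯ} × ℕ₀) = ({-4/5, 7/6, 4⋅ℯ} × ℕ₀) ∪ ({-4/5, -3/94, 4⋅ℯ} × {√5})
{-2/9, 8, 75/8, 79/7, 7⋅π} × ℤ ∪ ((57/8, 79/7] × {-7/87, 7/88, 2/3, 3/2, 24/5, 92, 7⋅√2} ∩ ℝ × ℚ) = ({-2/9, 8, 75/8, 79/7, 7⋅π} × ℤ) ∪ ((57/8, 79/7] × {-7/87, 7/88, 2/3, 3/2, 24/5, 92})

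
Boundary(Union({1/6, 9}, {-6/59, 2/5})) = {-6/59, 1/6, 2/5, 9}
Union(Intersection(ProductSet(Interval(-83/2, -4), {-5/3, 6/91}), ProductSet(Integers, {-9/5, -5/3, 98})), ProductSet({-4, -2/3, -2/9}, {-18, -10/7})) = Union(ProductSet({-4, -2/3, -2/9}, {-18, -10/7}), ProductSet(Range(-41, -3, 1), {-5/3}))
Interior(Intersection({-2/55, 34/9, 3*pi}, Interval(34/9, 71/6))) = EmptySet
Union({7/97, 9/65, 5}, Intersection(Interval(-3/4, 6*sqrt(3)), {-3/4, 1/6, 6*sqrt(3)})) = {-3/4, 7/97, 9/65, 1/6, 5, 6*sqrt(3)}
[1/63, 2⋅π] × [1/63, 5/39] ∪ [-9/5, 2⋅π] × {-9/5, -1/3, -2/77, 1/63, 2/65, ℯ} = ([1/63, 2⋅π] × [1/63, 5/39]) ∪ ([-9/5, 2⋅π] × {-9/5, -1/3, -2/77, 1/63, 2/65, ℯ})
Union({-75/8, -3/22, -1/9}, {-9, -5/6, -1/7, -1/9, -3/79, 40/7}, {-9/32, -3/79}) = {-75/8, -9, -5/6, -9/32, -1/7, -3/22, -1/9, -3/79, 40/7}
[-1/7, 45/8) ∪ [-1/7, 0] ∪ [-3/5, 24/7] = [-3/5, 45/8)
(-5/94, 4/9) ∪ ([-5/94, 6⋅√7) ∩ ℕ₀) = (-5/94, 4/9) ∪ {0, 1, …, 15}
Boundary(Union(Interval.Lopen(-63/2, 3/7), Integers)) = Union(Complement(Integers, Interval.open(-63/2, 3/7)), {-63/2, 3/7})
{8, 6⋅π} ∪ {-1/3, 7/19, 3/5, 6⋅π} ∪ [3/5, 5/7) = {-1/3, 7/19, 8, 6⋅π} ∪ [3/5, 5/7)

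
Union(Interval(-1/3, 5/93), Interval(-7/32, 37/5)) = Interval(-1/3, 37/5)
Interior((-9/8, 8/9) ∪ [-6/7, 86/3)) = (-9/8, 86/3)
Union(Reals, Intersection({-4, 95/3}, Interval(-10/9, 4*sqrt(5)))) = Reals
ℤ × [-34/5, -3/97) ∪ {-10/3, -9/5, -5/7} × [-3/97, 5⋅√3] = (ℤ × [-34/5, -3/97)) ∪ ({-10/3, -9/5, -5/7} × [-3/97, 5⋅√3])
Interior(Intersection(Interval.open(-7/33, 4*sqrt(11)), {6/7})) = EmptySet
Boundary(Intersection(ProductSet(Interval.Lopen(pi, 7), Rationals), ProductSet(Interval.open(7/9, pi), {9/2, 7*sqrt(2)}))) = EmptySet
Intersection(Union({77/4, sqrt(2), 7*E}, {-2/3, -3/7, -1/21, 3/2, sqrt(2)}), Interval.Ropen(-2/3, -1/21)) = {-2/3, -3/7}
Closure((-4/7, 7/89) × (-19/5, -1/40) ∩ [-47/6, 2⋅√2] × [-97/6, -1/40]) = ({-4/7, 7/89} × [-19/5, -1/40]) ∪ ([-4/7, 7/89] × {-19/5, -1/40}) ∪ ((-4/7, 7/89) × (-19/5, -1/40))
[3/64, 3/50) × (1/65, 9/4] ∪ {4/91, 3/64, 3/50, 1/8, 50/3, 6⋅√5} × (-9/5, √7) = ([3/64, 3/50) × (1/65, 9/4]) ∪ ({4/91, 3/64, 3/50, 1/8, 50/3, 6⋅√5} × (-9/5, √7))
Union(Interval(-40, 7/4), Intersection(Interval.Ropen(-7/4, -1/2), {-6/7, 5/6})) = Interval(-40, 7/4)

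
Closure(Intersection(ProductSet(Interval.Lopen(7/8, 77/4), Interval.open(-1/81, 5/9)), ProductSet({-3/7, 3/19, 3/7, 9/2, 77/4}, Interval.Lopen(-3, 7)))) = ProductSet({9/2, 77/4}, Interval(-1/81, 5/9))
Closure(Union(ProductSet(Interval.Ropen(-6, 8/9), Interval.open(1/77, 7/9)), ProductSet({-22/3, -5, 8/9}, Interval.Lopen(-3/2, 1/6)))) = Union(ProductSet({-6, 8/9}, Interval(1/77, 7/9)), ProductSet({-22/3, -5, 8/9}, Interval(-3/2, 1/6)), ProductSet(Interval(-6, 8/9), {1/77, 7/9}), ProductSet(Interval.Ropen(-6, 8/9), Interval.open(1/77, 7/9)))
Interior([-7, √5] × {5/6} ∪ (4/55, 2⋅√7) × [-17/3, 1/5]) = (4/55, 2⋅√7) × (-17/3, 1/5)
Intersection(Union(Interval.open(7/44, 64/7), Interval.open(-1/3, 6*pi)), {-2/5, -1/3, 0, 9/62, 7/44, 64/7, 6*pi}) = {0, 9/62, 7/44, 64/7}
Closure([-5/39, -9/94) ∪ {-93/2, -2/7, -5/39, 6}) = {-93/2, -2/7, 6} ∪ [-5/39, -9/94]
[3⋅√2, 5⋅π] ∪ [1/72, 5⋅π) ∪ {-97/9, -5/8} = {-97/9, -5/8} ∪ [1/72, 5⋅π]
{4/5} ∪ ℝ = ℝ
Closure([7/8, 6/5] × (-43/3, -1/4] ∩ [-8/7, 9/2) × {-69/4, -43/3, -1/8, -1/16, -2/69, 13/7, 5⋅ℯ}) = ∅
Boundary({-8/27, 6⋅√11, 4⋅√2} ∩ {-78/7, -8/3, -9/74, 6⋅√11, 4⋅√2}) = {6⋅√11, 4⋅√2}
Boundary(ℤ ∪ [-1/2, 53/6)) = {-1/2, 53/6} ∪ (ℤ \ (-1/2, 53/6))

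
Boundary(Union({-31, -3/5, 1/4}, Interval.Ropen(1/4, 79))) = {-31, -3/5, 1/4, 79}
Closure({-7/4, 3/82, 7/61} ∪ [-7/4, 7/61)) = [-7/4, 7/61]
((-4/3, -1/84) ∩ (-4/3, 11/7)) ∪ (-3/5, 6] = (-4/3, 6]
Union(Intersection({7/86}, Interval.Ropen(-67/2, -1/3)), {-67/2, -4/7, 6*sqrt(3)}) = {-67/2, -4/7, 6*sqrt(3)}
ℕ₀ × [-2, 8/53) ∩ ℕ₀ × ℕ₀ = ℕ₀ × {0}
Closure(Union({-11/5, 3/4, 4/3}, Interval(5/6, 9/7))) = Union({-11/5, 3/4, 4/3}, Interval(5/6, 9/7))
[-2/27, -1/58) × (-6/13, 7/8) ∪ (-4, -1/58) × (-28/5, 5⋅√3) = (-4, -1/58) × (-28/5, 5⋅√3)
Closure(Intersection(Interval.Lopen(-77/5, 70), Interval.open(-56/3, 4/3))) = Interval(-77/5, 4/3)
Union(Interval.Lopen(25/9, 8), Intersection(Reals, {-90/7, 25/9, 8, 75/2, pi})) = Union({-90/7, 75/2}, Interval(25/9, 8))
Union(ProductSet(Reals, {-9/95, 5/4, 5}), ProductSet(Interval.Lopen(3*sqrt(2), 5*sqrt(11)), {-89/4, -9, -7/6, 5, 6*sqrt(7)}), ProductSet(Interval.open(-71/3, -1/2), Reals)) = Union(ProductSet(Interval.open(-71/3, -1/2), Reals), ProductSet(Interval.Lopen(3*sqrt(2), 5*sqrt(11)), {-89/4, -9, -7/6, 5, 6*sqrt(7)}), ProductSet(Reals, {-9/95, 5/4, 5}))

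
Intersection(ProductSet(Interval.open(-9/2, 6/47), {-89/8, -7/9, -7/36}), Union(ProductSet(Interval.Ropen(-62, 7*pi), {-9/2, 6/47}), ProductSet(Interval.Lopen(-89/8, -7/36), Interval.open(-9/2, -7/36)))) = ProductSet(Interval.Lopen(-9/2, -7/36), {-7/9})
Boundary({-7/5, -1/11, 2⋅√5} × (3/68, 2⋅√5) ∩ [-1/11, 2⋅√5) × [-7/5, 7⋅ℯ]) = {-1/11} × [3/68, 2⋅√5]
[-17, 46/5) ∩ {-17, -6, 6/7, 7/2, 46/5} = {-17, -6, 6/7, 7/2}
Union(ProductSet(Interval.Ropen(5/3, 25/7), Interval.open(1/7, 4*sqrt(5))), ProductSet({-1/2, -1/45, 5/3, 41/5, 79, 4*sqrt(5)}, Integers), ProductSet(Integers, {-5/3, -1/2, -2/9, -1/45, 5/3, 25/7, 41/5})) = Union(ProductSet({-1/2, -1/45, 5/3, 41/5, 79, 4*sqrt(5)}, Integers), ProductSet(Integers, {-5/3, -1/2, -2/9, -1/45, 5/3, 25/7, 41/5}), ProductSet(Interval.Ropen(5/3, 25/7), Interval.open(1/7, 4*sqrt(5))))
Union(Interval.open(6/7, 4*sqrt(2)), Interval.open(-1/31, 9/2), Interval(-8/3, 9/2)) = Interval.Ropen(-8/3, 4*sqrt(2))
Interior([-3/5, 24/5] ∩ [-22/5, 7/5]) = (-3/5, 7/5)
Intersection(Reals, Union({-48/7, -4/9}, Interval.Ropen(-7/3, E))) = Union({-48/7}, Interval.Ropen(-7/3, E))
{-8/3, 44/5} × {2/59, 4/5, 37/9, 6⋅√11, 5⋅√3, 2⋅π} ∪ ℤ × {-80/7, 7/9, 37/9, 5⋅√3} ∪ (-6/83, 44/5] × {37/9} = ((-6/83, 44/5] × {37/9}) ∪ (ℤ × {-80/7, 7/9, 37/9, 5⋅√3}) ∪ ({-8/3, 44/5} × {2/59, 4/5, 37/9, 6⋅√11, 5⋅√3, 2⋅π})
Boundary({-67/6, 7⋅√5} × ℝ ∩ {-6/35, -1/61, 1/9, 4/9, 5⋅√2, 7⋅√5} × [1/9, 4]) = {7⋅√5} × [1/9, 4]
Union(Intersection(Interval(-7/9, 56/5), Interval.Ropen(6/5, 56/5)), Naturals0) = Union(Interval.Ropen(6/5, 56/5), Naturals0)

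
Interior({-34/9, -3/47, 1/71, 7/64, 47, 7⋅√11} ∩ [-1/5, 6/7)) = ∅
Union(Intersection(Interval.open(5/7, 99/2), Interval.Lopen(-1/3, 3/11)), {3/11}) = {3/11}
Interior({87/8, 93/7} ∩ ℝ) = ∅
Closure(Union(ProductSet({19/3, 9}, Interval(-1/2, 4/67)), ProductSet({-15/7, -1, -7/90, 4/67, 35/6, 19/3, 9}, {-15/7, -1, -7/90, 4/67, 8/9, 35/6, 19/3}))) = Union(ProductSet({19/3, 9}, Interval(-1/2, 4/67)), ProductSet({-15/7, -1, -7/90, 4/67, 35/6, 19/3, 9}, {-15/7, -1, -7/90, 4/67, 8/9, 35/6, 19/3}))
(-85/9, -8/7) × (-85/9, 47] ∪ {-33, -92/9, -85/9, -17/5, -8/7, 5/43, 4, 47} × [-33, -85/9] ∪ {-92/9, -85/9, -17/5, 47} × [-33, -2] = ({-92/9, -85/9, -17/5, 47} × [-33, -2]) ∪ ((-85/9, -8/7) × (-85/9, 47]) ∪ ({-33, -92/9, -85/9, -17/5, -8/7, 5/43, 4, 47} × [-33, -85/9])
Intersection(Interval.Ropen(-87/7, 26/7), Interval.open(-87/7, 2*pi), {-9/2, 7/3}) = {-9/2, 7/3}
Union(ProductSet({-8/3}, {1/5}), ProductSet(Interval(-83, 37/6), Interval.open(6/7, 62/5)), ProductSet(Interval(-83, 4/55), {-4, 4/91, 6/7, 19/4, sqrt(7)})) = Union(ProductSet({-8/3}, {1/5}), ProductSet(Interval(-83, 4/55), {-4, 4/91, 6/7, 19/4, sqrt(7)}), ProductSet(Interval(-83, 37/6), Interval.open(6/7, 62/5)))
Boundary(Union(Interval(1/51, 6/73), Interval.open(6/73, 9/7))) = {1/51, 9/7}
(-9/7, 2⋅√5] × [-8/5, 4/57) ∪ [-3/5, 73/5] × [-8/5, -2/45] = ([-3/5, 73/5] × [-8/5, -2/45]) ∪ ((-9/7, 2⋅√5] × [-8/5, 4/57))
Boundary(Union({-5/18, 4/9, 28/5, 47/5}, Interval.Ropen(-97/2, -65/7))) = {-97/2, -65/7, -5/18, 4/9, 28/5, 47/5}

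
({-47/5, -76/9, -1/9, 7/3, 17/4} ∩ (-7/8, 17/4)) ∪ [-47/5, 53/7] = [-47/5, 53/7]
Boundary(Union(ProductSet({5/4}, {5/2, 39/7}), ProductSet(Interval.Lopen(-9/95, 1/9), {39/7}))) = Union(ProductSet({5/4}, {5/2, 39/7}), ProductSet(Interval(-9/95, 1/9), {39/7}))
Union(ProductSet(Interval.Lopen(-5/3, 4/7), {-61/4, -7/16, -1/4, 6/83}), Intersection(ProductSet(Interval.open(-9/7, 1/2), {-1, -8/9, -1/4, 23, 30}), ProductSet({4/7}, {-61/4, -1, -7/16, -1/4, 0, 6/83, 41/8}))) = ProductSet(Interval.Lopen(-5/3, 4/7), {-61/4, -7/16, -1/4, 6/83})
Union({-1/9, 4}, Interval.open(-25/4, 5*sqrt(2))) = Interval.open(-25/4, 5*sqrt(2))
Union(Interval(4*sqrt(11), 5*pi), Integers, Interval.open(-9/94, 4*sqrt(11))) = Union(Integers, Interval.Lopen(-9/94, 5*pi))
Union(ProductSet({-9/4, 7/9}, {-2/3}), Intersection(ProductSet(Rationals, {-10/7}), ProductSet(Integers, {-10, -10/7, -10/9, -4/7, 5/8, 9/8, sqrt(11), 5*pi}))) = Union(ProductSet({-9/4, 7/9}, {-2/3}), ProductSet(Integers, {-10/7}))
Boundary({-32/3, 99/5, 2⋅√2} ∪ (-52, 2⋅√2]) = {-52, 99/5, 2⋅√2}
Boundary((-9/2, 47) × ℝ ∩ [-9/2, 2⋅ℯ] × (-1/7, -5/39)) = ({-9/2, 2⋅ℯ} × [-1/7, -5/39]) ∪ ([-9/2, 2⋅ℯ] × {-1/7, -5/39})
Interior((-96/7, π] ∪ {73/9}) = (-96/7, π)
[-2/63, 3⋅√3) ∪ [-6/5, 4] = [-6/5, 3⋅√3)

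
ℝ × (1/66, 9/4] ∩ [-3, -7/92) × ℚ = [-3, -7/92) × (ℚ ∩ (1/66, 9/4])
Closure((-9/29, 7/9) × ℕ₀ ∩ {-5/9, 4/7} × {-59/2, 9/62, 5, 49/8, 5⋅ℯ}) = {4/7} × {5}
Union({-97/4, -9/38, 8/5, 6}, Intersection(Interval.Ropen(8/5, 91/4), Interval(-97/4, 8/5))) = {-97/4, -9/38, 8/5, 6}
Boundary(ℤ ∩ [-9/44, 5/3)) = {0, 1}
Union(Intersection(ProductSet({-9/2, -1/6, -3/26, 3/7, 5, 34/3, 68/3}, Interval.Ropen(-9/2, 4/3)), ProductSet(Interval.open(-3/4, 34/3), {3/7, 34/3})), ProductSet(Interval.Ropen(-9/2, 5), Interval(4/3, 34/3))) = Union(ProductSet({-1/6, -3/26, 3/7, 5}, {3/7}), ProductSet(Interval.Ropen(-9/2, 5), Interval(4/3, 34/3)))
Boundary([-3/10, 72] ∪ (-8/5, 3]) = {-8/5, 72}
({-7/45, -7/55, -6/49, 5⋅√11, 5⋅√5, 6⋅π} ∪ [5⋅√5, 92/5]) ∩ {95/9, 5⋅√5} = {5⋅√5}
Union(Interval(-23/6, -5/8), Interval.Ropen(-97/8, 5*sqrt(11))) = Interval.Ropen(-97/8, 5*sqrt(11))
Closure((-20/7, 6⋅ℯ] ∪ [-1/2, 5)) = [-20/7, 6⋅ℯ]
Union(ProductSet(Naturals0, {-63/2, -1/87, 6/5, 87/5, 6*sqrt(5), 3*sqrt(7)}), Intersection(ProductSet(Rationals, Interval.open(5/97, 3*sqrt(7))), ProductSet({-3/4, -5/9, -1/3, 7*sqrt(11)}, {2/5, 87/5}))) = Union(ProductSet({-3/4, -5/9, -1/3}, {2/5}), ProductSet(Naturals0, {-63/2, -1/87, 6/5, 87/5, 6*sqrt(5), 3*sqrt(7)}))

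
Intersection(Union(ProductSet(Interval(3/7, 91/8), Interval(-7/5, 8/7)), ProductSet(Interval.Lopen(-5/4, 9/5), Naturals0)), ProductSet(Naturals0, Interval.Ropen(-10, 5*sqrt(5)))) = Union(ProductSet(Range(0, 2, 1), Range(0, 12, 1)), ProductSet(Range(1, 12, 1), Interval(-7/5, 8/7)))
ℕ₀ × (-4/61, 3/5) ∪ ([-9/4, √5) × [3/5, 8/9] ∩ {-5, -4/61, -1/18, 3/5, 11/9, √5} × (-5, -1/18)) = ℕ₀ × (-4/61, 3/5)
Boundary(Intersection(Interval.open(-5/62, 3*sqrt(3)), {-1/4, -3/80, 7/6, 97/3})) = {-3/80, 7/6}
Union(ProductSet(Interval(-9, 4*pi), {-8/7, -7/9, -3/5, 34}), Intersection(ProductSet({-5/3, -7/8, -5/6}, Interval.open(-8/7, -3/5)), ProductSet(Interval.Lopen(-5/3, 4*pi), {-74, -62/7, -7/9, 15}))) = ProductSet(Interval(-9, 4*pi), {-8/7, -7/9, -3/5, 34})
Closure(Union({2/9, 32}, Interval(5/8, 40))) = Union({2/9}, Interval(5/8, 40))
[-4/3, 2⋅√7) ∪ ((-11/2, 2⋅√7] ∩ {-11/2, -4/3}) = [-4/3, 2⋅√7)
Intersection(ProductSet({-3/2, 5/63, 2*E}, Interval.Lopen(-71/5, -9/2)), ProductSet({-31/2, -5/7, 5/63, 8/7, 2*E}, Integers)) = ProductSet({5/63, 2*E}, Range(-14, -4, 1))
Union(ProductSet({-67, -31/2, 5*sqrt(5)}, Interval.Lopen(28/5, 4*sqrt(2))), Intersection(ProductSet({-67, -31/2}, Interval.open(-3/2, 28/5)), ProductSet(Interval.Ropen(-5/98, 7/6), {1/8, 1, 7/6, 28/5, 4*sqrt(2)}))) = ProductSet({-67, -31/2, 5*sqrt(5)}, Interval.Lopen(28/5, 4*sqrt(2)))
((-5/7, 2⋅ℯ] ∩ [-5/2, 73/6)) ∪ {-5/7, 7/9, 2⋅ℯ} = [-5/7, 2⋅ℯ]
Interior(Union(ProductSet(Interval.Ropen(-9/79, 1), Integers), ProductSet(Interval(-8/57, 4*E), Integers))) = EmptySet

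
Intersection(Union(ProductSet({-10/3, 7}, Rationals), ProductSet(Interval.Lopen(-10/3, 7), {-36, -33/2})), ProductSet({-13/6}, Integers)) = ProductSet({-13/6}, {-36})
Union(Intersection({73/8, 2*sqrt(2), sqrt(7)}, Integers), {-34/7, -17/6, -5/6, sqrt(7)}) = {-34/7, -17/6, -5/6, sqrt(7)}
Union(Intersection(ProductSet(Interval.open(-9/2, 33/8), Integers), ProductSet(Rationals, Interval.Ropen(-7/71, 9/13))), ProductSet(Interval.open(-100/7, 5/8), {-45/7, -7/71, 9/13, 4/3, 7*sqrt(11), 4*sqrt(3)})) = Union(ProductSet(Intersection(Interval.open(-9/2, 33/8), Rationals), Range(0, 1, 1)), ProductSet(Interval.open(-100/7, 5/8), {-45/7, -7/71, 9/13, 4/3, 7*sqrt(11), 4*sqrt(3)}))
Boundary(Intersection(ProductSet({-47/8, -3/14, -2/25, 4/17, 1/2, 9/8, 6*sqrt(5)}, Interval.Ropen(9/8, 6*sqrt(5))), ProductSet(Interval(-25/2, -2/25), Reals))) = ProductSet({-47/8, -3/14, -2/25}, Interval(9/8, 6*sqrt(5)))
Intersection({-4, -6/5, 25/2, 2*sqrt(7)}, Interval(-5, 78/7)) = {-4, -6/5, 2*sqrt(7)}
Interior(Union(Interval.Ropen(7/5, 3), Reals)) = Interval(-oo, oo)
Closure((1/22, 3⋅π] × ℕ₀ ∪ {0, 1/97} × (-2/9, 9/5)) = ({0, 1/97} × [-2/9, 9/5]) ∪ ([1/22, 3⋅π] × ℕ₀)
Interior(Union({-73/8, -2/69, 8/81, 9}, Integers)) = EmptySet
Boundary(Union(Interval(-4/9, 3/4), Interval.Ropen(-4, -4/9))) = {-4, 3/4}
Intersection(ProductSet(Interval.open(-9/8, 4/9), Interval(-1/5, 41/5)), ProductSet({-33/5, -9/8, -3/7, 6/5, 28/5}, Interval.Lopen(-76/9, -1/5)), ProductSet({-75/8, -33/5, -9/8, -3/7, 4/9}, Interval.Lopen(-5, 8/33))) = ProductSet({-3/7}, {-1/5})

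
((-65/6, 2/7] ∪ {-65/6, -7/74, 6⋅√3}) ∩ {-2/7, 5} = {-2/7}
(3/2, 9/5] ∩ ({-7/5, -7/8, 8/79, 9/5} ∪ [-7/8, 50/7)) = (3/2, 9/5]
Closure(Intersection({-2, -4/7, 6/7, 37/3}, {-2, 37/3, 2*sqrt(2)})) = {-2, 37/3}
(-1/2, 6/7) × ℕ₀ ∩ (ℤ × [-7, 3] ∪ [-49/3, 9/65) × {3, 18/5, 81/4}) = ((-1/2, 9/65) × {3}) ∪ ({0} × {0, 1, 2, 3})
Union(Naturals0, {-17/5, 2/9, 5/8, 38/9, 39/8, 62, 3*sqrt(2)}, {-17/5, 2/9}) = Union({-17/5, 2/9, 5/8, 38/9, 39/8, 3*sqrt(2)}, Naturals0)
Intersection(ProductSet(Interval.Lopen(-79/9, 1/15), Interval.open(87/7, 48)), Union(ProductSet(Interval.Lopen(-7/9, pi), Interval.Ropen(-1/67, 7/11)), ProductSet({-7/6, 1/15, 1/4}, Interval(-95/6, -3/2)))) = EmptySet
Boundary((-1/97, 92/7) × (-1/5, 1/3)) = ({-1/97, 92/7} × [-1/5, 1/3]) ∪ ([-1/97, 92/7] × {-1/5, 1/3})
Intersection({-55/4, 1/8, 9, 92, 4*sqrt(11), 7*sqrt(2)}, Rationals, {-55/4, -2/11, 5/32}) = {-55/4}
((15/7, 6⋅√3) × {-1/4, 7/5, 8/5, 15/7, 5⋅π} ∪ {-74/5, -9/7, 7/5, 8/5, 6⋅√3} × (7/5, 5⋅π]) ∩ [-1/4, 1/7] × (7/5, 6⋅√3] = ∅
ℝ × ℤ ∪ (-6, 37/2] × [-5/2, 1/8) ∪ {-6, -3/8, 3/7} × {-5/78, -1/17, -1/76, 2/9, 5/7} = (ℝ × ℤ) ∪ ({-6, -3/8, 3/7} × {-5/78, -1/17, -1/76, 2/9, 5/7}) ∪ ((-6, 37/2] × [-5/2, 1/8))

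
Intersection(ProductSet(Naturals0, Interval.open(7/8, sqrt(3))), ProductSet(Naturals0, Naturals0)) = ProductSet(Naturals0, Range(1, 2, 1))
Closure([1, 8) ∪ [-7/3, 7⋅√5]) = [-7/3, 7⋅√5]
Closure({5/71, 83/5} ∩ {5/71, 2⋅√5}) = {5/71}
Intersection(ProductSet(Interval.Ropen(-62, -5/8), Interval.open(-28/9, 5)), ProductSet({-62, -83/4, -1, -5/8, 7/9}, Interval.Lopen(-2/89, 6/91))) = ProductSet({-62, -83/4, -1}, Interval.Lopen(-2/89, 6/91))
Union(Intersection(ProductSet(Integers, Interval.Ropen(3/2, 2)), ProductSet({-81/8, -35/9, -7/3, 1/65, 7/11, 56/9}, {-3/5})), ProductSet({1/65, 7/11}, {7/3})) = ProductSet({1/65, 7/11}, {7/3})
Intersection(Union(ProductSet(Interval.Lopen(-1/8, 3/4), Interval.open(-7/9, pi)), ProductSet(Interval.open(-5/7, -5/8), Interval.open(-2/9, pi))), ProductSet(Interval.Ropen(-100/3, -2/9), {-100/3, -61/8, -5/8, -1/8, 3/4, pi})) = ProductSet(Interval.open(-5/7, -5/8), {-1/8, 3/4})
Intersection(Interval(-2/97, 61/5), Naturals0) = Range(0, 13, 1)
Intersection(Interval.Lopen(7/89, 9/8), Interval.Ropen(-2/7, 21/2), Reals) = Interval.Lopen(7/89, 9/8)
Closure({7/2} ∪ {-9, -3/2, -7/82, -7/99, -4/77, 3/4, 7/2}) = {-9, -3/2, -7/82, -7/99, -4/77, 3/4, 7/2}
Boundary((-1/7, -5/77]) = {-1/7, -5/77}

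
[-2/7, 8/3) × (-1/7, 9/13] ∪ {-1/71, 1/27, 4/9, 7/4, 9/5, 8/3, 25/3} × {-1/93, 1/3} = ([-2/7, 8/3) × (-1/7, 9/13]) ∪ ({-1/71, 1/27, 4/9, 7/4, 9/5, 8/3, 25/3} × {-1/93, 1/3})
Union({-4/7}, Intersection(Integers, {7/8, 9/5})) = {-4/7}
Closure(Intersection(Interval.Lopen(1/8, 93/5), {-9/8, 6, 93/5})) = {6, 93/5}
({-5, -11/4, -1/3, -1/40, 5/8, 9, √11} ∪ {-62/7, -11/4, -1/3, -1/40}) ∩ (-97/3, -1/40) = {-62/7, -5, -11/4, -1/3}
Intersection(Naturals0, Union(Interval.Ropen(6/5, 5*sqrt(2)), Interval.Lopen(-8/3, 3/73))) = Union(Range(0, 1, 1), Range(2, 8, 1))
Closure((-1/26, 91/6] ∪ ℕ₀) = [-1/26, 91/6] ∪ ℕ₀ ∪ (ℕ₀ \ (-1/26, 91/6))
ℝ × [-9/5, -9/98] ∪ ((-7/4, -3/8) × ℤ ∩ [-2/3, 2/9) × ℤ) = ([-2/3, -3/8) × ℤ) ∪ (ℝ × [-9/5, -9/98])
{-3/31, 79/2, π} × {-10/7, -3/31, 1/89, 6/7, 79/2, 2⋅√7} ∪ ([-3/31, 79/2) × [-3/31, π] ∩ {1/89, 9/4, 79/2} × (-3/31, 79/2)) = ({1/89, 9/4} × (-3/31, π]) ∪ ({-3/31, 79/2, π} × {-10/7, -3/31, 1/89, 6/7, 79/2, 2⋅√7})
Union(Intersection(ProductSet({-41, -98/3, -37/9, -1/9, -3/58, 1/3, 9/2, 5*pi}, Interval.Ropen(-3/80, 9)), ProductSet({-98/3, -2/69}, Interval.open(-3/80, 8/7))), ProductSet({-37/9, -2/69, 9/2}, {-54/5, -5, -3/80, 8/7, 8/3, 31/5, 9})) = Union(ProductSet({-98/3}, Interval.open(-3/80, 8/7)), ProductSet({-37/9, -2/69, 9/2}, {-54/5, -5, -3/80, 8/7, 8/3, 31/5, 9}))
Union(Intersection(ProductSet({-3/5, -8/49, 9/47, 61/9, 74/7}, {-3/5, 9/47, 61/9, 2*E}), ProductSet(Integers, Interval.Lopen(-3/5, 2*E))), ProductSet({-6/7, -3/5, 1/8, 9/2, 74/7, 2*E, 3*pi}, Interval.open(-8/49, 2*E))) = ProductSet({-6/7, -3/5, 1/8, 9/2, 74/7, 2*E, 3*pi}, Interval.open(-8/49, 2*E))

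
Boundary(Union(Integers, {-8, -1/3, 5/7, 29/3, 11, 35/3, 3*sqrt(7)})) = Union({-1/3, 5/7, 29/3, 35/3, 3*sqrt(7)}, Integers)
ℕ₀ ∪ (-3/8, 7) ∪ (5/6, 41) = (-3/8, 41] ∪ ℕ₀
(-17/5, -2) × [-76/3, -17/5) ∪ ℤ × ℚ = (ℤ × ℚ) ∪ ((-17/5, -2) × [-76/3, -17/5))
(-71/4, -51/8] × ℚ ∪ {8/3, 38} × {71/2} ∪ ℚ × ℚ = (ℚ ∪ [-71/4, -51/8]) × ℚ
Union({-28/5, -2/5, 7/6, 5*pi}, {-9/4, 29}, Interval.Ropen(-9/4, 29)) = Union({-28/5}, Interval(-9/4, 29))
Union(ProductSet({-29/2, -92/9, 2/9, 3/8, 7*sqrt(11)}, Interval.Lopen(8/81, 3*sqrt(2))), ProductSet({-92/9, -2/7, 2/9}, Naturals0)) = Union(ProductSet({-92/9, -2/7, 2/9}, Naturals0), ProductSet({-29/2, -92/9, 2/9, 3/8, 7*sqrt(11)}, Interval.Lopen(8/81, 3*sqrt(2))))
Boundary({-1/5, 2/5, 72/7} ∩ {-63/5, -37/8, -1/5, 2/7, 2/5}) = {-1/5, 2/5}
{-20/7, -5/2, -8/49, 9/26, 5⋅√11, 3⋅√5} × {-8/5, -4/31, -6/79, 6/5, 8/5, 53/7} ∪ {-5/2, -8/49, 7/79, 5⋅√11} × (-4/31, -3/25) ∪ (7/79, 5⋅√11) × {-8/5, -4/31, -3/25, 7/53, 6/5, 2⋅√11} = ({-5/2, -8/49, 7/79, 5⋅√11} × (-4/31, -3/25)) ∪ ((7/79, 5⋅√11) × {-8/5, -4/31, -3/25, 7/53, 6/5, 2⋅√11}) ∪ ({-20/7, -5/2, -8/49, 9/26, 5⋅√11, 3⋅√5} × {-8/5, -4/31, -6/79, 6/5, 8/5, 53/7})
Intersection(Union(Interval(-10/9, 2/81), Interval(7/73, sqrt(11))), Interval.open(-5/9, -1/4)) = Interval.open(-5/9, -1/4)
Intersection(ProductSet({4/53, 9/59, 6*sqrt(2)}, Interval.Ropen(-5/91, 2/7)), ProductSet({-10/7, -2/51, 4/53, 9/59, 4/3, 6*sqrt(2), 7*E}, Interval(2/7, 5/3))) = EmptySet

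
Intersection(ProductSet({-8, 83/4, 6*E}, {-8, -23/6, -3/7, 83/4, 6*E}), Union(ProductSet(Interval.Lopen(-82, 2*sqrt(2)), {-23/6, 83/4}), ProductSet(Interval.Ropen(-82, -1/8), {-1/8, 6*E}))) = ProductSet({-8}, {-23/6, 83/4, 6*E})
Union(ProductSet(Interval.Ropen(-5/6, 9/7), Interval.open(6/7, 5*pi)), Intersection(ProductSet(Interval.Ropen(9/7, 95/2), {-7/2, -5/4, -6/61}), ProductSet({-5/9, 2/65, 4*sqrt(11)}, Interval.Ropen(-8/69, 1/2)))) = Union(ProductSet({4*sqrt(11)}, {-6/61}), ProductSet(Interval.Ropen(-5/6, 9/7), Interval.open(6/7, 5*pi)))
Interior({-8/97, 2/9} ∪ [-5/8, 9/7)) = (-5/8, 9/7)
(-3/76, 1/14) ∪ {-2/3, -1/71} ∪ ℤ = ℤ ∪ {-2/3} ∪ (-3/76, 1/14)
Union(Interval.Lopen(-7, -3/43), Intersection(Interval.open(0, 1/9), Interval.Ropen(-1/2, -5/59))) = Interval.Lopen(-7, -3/43)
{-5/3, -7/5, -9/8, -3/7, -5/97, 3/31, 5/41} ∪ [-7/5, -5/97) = {-5/3, 3/31, 5/41} ∪ [-7/5, -5/97]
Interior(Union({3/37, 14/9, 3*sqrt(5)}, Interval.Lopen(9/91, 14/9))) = Interval.open(9/91, 14/9)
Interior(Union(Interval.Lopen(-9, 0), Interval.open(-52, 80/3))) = Interval.open(-52, 80/3)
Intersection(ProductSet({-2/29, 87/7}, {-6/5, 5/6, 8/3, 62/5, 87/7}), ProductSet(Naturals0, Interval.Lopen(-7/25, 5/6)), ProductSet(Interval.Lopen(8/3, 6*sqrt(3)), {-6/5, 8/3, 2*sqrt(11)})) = EmptySet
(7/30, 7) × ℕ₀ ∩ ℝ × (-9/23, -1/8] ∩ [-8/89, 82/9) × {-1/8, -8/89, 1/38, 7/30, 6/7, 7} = ∅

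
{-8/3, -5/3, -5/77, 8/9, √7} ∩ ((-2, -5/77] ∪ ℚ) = {-8/3, -5/3, -5/77, 8/9}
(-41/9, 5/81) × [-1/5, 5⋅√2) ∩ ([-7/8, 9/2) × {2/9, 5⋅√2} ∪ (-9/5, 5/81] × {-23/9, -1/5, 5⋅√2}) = ((-9/5, 5/81) × {-1/5}) ∪ ([-7/8, 5/81) × {2/9})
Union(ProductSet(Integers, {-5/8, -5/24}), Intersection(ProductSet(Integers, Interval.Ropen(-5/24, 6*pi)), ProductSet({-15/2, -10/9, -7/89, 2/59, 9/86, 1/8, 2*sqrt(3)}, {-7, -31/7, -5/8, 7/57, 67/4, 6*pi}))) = ProductSet(Integers, {-5/8, -5/24})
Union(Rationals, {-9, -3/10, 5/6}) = Rationals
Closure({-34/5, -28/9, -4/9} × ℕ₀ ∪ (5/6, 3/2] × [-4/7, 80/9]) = ([5/6, 3/2] × [-4/7, 80/9]) ∪ ({-34/5, -28/9, -4/9} × (ℕ₀ ∪ (ℕ₀ \ (-4/7, 80/9))))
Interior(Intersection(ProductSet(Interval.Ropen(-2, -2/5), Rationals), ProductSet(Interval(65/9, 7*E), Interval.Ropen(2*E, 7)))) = EmptySet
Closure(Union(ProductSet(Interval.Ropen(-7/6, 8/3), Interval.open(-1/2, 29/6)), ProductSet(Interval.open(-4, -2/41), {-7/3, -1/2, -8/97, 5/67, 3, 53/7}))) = Union(ProductSet({-7/6, 8/3}, Interval(-1/2, 29/6)), ProductSet(Interval(-4, -2/41), {-7/3, -1/2, 53/7}), ProductSet(Interval.Ropen(-4, -2/41), {-7/3, -1/2, -8/97, 5/67, 3, 53/7}), ProductSet(Interval(-7/6, 8/3), {-1/2, 29/6}), ProductSet(Interval.Ropen(-7/6, 8/3), Interval.open(-1/2, 29/6)))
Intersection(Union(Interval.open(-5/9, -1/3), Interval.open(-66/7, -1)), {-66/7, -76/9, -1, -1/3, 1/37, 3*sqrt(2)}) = {-76/9}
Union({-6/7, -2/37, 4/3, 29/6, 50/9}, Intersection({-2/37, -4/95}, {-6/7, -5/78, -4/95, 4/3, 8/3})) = {-6/7, -2/37, -4/95, 4/3, 29/6, 50/9}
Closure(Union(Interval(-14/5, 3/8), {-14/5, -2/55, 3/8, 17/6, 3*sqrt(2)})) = Union({17/6, 3*sqrt(2)}, Interval(-14/5, 3/8))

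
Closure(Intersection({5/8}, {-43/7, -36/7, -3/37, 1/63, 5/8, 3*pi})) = {5/8}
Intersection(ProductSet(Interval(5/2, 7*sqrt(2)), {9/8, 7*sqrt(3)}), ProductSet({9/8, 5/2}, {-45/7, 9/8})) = ProductSet({5/2}, {9/8})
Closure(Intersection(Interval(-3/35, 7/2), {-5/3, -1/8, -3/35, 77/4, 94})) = {-3/35}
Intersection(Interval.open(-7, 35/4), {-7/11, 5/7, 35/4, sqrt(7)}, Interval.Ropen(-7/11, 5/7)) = {-7/11}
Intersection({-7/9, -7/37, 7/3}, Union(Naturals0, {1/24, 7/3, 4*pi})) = {7/3}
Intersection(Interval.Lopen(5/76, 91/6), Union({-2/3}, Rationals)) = Intersection(Interval.Lopen(5/76, 91/6), Rationals)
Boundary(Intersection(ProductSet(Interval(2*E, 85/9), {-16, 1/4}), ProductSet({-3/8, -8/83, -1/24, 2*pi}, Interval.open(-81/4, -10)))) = ProductSet({2*pi}, {-16})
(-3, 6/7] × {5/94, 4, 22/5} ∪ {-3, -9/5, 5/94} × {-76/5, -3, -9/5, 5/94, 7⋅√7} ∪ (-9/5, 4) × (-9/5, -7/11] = ((-3, 6/7] × {5/94, 4, 22/5}) ∪ ((-9/5, 4) × (-9/5, -7/11]) ∪ ({-3, -9/5, 5/94} × {-76/5, -3, -9/5, 5/94, 7⋅√7})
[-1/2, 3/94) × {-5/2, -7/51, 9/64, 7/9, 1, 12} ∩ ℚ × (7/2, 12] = (ℚ ∩ [-1/2, 3/94)) × {12}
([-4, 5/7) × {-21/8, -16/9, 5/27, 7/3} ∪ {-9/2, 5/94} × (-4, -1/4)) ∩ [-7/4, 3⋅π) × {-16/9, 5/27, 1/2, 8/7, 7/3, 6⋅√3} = [-7/4, 5/7) × {-16/9, 5/27, 7/3}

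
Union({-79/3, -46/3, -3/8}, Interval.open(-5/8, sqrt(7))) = Union({-79/3, -46/3}, Interval.open(-5/8, sqrt(7)))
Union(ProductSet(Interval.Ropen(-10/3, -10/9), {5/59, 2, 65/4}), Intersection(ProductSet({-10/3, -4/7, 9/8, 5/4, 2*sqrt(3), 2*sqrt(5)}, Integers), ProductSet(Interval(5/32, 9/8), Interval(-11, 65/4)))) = Union(ProductSet({9/8}, Range(-11, 17, 1)), ProductSet(Interval.Ropen(-10/3, -10/9), {5/59, 2, 65/4}))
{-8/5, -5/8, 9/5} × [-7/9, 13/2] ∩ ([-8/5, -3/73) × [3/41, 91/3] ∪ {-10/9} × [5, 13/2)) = {-8/5, -5/8} × [3/41, 13/2]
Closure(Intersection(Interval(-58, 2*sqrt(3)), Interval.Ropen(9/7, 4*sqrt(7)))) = Interval(9/7, 2*sqrt(3))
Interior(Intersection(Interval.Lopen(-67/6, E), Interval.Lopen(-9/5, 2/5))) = Interval.open(-9/5, 2/5)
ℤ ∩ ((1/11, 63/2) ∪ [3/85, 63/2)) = {1, 2, …, 31}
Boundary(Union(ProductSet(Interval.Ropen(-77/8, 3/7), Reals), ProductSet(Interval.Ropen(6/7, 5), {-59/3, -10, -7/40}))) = Union(ProductSet({-77/8, 3/7}, Reals), ProductSet(Interval(6/7, 5), {-59/3, -10, -7/40}))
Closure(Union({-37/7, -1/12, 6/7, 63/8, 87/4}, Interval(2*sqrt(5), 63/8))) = Union({-37/7, -1/12, 6/7, 87/4}, Interval(2*sqrt(5), 63/8))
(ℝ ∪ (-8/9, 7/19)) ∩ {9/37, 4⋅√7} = {9/37, 4⋅√7}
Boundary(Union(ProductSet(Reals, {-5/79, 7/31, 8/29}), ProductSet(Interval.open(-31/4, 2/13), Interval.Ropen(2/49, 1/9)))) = Union(ProductSet({-31/4, 2/13}, Interval(2/49, 1/9)), ProductSet(Interval(-oo, oo), {-5/79, 7/31, 8/29}), ProductSet(Interval(-31/4, 2/13), {2/49, 1/9}))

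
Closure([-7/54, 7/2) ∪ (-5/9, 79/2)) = [-5/9, 79/2]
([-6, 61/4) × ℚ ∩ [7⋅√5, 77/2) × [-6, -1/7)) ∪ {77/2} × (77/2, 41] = {77/2} × (77/2, 41]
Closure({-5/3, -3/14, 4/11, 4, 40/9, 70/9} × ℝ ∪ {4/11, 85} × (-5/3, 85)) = ({4/11, 85} × [-5/3, 85]) ∪ ({-5/3, -3/14, 4/11, 4, 40/9, 70/9} × ℝ)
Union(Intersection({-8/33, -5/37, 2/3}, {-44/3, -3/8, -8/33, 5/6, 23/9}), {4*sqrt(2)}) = {-8/33, 4*sqrt(2)}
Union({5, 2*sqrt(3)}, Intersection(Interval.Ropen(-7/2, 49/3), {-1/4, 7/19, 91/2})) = {-1/4, 7/19, 5, 2*sqrt(3)}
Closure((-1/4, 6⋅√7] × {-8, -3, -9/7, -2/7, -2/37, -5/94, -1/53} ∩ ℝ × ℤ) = [-1/4, 6⋅√7] × {-8, -3}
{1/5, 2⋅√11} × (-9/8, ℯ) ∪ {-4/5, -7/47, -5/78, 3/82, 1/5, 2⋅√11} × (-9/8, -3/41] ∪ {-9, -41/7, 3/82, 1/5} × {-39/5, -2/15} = ({-9, -41/7, 3/82, 1/5} × {-39/5, -2/15}) ∪ ({1/5, 2⋅√11} × (-9/8, ℯ)) ∪ ({-4/5, -7/47, -5/78, 3/82, 1/5, 2⋅√11} × (-9/8, -3/41])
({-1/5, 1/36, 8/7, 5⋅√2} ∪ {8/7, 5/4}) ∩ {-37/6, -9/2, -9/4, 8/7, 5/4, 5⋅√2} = {8/7, 5/4, 5⋅√2}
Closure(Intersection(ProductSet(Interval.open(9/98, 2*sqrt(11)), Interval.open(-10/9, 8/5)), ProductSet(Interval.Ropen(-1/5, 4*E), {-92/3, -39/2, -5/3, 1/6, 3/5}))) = ProductSet(Interval(9/98, 2*sqrt(11)), {1/6, 3/5})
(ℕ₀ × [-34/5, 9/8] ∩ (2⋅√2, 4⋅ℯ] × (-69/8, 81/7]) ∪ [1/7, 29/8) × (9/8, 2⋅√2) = ({3, 4, …, 10} × [-34/5, 9/8]) ∪ ([1/7, 29/8) × (9/8, 2⋅√2))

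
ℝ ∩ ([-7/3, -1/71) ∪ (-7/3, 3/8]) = [-7/3, 3/8]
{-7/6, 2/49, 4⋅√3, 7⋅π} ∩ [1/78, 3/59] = {2/49}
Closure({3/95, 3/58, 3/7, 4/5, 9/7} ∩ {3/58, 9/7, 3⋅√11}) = {3/58, 9/7}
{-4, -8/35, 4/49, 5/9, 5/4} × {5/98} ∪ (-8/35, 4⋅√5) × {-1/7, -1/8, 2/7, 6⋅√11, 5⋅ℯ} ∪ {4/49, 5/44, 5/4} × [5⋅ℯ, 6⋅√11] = ({-4, -8/35, 4/49, 5/9, 5/4} × {5/98}) ∪ ({4/49, 5/44, 5/4} × [5⋅ℯ, 6⋅√11]) ∪ ((-8/35, 4⋅√5) × {-1/7, -1/8, 2/7, 6⋅√11, 5⋅ℯ})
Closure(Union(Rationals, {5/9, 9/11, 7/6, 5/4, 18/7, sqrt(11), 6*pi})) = Reals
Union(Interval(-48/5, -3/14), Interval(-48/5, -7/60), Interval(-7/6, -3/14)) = Interval(-48/5, -7/60)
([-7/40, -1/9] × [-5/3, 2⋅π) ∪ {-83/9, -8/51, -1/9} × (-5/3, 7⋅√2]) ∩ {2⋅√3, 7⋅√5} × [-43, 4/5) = ∅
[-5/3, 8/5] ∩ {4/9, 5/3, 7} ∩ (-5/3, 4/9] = {4/9}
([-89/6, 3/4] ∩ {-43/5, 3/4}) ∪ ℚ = ℚ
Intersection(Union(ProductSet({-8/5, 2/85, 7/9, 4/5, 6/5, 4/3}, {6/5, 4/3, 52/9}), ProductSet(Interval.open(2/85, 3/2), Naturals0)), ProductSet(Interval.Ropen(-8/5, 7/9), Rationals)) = Union(ProductSet({-8/5, 2/85}, {6/5, 4/3, 52/9}), ProductSet(Interval.open(2/85, 7/9), Naturals0))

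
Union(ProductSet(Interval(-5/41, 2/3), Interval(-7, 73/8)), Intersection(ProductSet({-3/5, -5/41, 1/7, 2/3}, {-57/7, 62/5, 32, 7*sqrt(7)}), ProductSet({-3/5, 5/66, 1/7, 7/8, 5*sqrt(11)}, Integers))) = Union(ProductSet({-3/5, 1/7}, {32}), ProductSet(Interval(-5/41, 2/3), Interval(-7, 73/8)))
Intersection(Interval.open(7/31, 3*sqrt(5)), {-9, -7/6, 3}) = {3}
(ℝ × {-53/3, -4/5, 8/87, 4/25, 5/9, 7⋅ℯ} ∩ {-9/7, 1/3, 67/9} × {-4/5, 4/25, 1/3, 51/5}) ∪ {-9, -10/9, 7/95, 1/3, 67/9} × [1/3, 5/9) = ({-9/7, 1/3, 67/9} × {-4/5, 4/25}) ∪ ({-9, -10/9, 7/95, 1/3, 67/9} × [1/3, 5/9))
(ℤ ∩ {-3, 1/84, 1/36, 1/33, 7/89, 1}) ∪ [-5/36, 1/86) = {-3, 1} ∪ [-5/36, 1/86)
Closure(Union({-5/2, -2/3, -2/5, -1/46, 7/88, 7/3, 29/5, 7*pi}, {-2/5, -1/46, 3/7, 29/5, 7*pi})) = {-5/2, -2/3, -2/5, -1/46, 7/88, 3/7, 7/3, 29/5, 7*pi}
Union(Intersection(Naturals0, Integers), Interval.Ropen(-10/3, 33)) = Union(Interval(-10/3, 33), Naturals0)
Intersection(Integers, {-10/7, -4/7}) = EmptySet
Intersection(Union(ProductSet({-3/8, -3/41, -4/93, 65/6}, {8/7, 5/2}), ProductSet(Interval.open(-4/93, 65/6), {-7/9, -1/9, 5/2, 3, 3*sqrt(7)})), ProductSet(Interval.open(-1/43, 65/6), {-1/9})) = ProductSet(Interval.open(-1/43, 65/6), {-1/9})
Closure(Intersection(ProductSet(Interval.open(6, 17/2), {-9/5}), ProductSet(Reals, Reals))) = ProductSet(Interval(6, 17/2), {-9/5})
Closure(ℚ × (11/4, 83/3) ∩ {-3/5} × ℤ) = {-3/5} × {3, 4, …, 27}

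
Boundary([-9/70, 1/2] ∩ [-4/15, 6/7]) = {-9/70, 1/2}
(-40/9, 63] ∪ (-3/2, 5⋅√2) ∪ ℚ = ℚ ∪ [-40/9, 63]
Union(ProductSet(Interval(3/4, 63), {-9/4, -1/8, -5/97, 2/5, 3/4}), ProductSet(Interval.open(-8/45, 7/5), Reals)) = Union(ProductSet(Interval.open(-8/45, 7/5), Reals), ProductSet(Interval(3/4, 63), {-9/4, -1/8, -5/97, 2/5, 3/4}))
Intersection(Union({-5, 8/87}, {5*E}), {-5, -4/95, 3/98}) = {-5}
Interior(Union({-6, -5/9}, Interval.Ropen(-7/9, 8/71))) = Interval.open(-7/9, 8/71)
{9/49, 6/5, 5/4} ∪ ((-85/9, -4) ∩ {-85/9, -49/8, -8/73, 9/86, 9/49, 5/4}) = {-49/8, 9/49, 6/5, 5/4}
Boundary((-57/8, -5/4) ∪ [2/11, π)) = {-57/8, -5/4, 2/11, π}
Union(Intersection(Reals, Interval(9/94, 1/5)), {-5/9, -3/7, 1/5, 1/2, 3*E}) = Union({-5/9, -3/7, 1/2, 3*E}, Interval(9/94, 1/5))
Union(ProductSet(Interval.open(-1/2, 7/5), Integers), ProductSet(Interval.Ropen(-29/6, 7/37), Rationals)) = Union(ProductSet(Interval.Ropen(-29/6, 7/37), Rationals), ProductSet(Interval.open(-1/2, 7/5), Integers))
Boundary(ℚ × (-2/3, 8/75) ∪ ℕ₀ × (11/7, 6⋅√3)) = (ℝ × [-2/3, 8/75]) ∪ (ℕ₀ × [11/7, 6⋅√3])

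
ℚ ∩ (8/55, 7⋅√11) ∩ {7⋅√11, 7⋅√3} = ∅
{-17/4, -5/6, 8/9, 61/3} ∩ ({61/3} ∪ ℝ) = {-17/4, -5/6, 8/9, 61/3}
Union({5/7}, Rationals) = Rationals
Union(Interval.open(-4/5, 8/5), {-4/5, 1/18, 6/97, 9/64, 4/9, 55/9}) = Union({55/9}, Interval.Ropen(-4/5, 8/5))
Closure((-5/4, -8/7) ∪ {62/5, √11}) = [-5/4, -8/7] ∪ {62/5, √11}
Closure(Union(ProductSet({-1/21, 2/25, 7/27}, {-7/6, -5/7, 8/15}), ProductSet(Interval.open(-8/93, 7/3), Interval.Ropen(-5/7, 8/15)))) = Union(ProductSet({-8/93, 7/3}, Interval(-5/7, 8/15)), ProductSet({-1/21, 2/25, 7/27}, {-7/6, -5/7, 8/15}), ProductSet(Interval(-8/93, 7/3), {-5/7, 8/15}), ProductSet(Interval.open(-8/93, 7/3), Interval.Ropen(-5/7, 8/15)))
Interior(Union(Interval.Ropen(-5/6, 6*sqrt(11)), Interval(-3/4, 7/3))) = Interval.open(-5/6, 6*sqrt(11))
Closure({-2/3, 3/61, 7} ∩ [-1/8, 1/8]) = {3/61}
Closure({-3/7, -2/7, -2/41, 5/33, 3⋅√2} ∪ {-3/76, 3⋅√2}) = {-3/7, -2/7, -2/41, -3/76, 5/33, 3⋅√2}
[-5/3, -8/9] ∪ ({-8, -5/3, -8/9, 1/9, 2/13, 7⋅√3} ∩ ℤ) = {-8} ∪ [-5/3, -8/9]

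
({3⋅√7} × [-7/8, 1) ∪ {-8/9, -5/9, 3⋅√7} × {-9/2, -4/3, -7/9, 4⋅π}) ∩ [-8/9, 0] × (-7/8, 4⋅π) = {-8/9, -5/9} × {-7/9}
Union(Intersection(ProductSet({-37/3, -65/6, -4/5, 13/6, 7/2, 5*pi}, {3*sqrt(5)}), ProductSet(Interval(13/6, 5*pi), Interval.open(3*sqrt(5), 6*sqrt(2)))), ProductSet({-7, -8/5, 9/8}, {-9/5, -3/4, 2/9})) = ProductSet({-7, -8/5, 9/8}, {-9/5, -3/4, 2/9})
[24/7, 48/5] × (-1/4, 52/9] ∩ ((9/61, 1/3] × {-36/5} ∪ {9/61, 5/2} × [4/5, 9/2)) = ∅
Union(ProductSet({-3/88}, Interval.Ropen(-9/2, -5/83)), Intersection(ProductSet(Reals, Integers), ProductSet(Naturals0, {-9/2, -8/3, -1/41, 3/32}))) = ProductSet({-3/88}, Interval.Ropen(-9/2, -5/83))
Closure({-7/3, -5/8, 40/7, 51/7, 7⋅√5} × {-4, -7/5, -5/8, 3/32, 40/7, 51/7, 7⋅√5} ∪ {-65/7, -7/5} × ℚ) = ({-65/7, -7/5} × ℝ) ∪ ({-7/3, -5/8, 40/7, 51/7, 7⋅√5} × {-4, -7/5, -5/8, 3/32, 40/7, 51/7, 7⋅√5})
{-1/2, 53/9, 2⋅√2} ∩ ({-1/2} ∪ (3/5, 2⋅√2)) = {-1/2}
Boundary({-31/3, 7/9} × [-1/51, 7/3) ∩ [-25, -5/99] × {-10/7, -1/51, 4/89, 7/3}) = {-31/3} × {-1/51, 4/89}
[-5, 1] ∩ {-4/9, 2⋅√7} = {-4/9}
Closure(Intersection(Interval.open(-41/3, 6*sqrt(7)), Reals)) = Interval(-41/3, 6*sqrt(7))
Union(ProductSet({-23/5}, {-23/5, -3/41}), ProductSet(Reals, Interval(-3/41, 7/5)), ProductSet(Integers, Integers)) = Union(ProductSet({-23/5}, {-23/5, -3/41}), ProductSet(Integers, Integers), ProductSet(Reals, Interval(-3/41, 7/5)))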